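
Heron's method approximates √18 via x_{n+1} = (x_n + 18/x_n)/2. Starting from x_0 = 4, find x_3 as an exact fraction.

x_1 = (4 + 18/4)/2 = 17/4.
x_2 = (17/4 + 18/(17/4))/2 = 577/136.
x_3 = (577/136 + 18/(577/136))/2 = 665857/156944.

665857/156944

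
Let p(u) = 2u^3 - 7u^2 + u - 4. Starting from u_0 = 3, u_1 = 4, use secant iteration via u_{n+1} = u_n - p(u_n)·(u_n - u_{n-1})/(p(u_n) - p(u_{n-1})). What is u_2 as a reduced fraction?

p(3) = -10, p(4) = 16. u_2 = 4 - 16·(4 - 3)/(16 - (-10)) = 44/13.

44/13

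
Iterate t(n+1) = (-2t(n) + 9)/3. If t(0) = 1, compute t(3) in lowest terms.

t(1) = (-2·1 + 9)/3 = 7/3.
t(2) = (-2·(7/3) + 9)/3 = 13/9.
t(3) = (-2·(13/9) + 9)/3 = 55/27.

55/27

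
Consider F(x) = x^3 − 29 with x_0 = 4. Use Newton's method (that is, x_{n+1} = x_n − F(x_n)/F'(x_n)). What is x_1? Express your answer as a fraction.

F'(x) = 3x^2.
F(4) = 35, F'(4) = 48, so x_1 = 4 − 35/48 = 157/48.

157/48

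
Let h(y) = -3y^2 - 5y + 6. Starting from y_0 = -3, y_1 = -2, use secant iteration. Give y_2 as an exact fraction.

h(-3) = -6, h(-2) = 4. y_2 = (-2) - 4·((-2) - (-3))/(4 - (-6)) = -12/5.

-12/5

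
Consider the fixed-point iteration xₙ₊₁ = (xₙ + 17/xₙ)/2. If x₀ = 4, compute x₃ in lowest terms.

x₁ = (4 + 17/4)/2 = 33/8.
x₂ = (33/8 + 17/(33/8))/2 = 2177/528.
x₃ = (2177/528 + 17/(2177/528))/2 = 9478657/2298912.

9478657/2298912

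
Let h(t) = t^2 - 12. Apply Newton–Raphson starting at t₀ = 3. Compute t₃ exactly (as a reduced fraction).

18817/5432

h'(t) = 2t.
h(3) = -3, h'(3) = 6, so t₁ = 3 - (-3)/6 = 7/2.
h(7/2) = 1/4, h'(7/2) = 7, so t₂ = (7/2) - (1/4)/7 = 97/28.
h(97/28) = 1/784, h'(97/28) = 97/14, so t₃ = (97/28) - (1/784)/(97/14) = 18817/5432.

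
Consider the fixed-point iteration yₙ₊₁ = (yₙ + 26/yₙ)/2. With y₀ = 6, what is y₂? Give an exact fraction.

y₁ = (6 + 26/6)/2 = 31/6.
y₂ = (31/6 + 26/(31/6))/2 = 1897/372.

1897/372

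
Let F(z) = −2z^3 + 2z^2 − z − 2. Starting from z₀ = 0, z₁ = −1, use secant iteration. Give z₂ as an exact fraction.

−2/5

F(0) = −2, F(−1) = 3. z₂ = (−1) − 3·((−1) − 0)/(3 − (−2)) = −2/5.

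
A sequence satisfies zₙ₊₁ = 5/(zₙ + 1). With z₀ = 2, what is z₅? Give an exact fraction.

315/178

z₁ = 5/(2 + 1) = 5/3.
z₂ = 5/(5/3 + 1) = 15/8.
z₃ = 5/(15/8 + 1) = 40/23.
z₄ = 5/(40/23 + 1) = 115/63.
z₅ = 5/(115/63 + 1) = 315/178.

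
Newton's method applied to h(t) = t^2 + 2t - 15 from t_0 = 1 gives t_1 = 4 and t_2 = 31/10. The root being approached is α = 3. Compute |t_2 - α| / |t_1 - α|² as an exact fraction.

t_1 - α = 4 - 3 = 1, so |t_1 - α| = 1.
t_2 - α = 31/10 - 3 = 1/10, so |t_2 - α| = 1/10.
|t_1 - α|² = 1.
Ratio = (1/10) / 1 = 1/10.

1/10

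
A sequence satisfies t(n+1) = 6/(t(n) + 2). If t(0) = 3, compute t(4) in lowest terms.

93/55

t(1) = 6/(3 + 2) = 6/5.
t(2) = 6/(6/5 + 2) = 15/8.
t(3) = 6/(15/8 + 2) = 48/31.
t(4) = 6/(48/31 + 2) = 93/55.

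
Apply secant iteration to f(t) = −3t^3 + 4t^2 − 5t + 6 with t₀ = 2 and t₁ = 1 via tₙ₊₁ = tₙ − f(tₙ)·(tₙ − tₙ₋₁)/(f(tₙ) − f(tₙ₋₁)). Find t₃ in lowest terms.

f(2) = −12, f(1) = 2. t₂ = 1 − 2·(1 − 2)/(2 − (−12)) = 8/7.
f(1) = 2, f(8/7) = 354/343. t₃ = (8/7) − (354/343)·((8/7) − 1)/((354/343) − 2) = 215/166.

215/166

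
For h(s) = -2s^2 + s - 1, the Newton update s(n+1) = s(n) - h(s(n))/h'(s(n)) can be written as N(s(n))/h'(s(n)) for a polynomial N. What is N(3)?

-17

h'(s) = -4s + 1.
N(s) = s·h'(s) - h(s) = s·(-4s + 1) - (-2s^2 + s - 1) = -2s^2 + 1.
N(3) = -17.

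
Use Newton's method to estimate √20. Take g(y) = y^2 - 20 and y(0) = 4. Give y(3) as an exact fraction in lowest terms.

51841/11592

g'(y) = 2y.
g(4) = -4, g'(4) = 8, so y(1) = 4 - (-4)/8 = 9/2.
g(9/2) = 1/4, g'(9/2) = 9, so y(2) = (9/2) - (1/4)/9 = 161/36.
g(161/36) = 1/1296, g'(161/36) = 161/18, so y(3) = (161/36) - (1/1296)/(161/18) = 51841/11592.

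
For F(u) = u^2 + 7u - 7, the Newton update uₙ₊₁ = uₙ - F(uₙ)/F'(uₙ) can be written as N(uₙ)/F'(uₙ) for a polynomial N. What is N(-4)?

23

F'(u) = 2u + 7.
N(u) = u·F'(u) - F(u) = u·(2u + 7) - (u^2 + 7u - 7) = u^2 + 7.
N(-4) = 23.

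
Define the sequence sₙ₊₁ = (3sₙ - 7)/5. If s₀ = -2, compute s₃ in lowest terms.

s₁ = (3·(-2) - 7)/5 = -13/5.
s₂ = (3·(-13/5) - 7)/5 = -74/25.
s₃ = (3·(-74/25) - 7)/5 = -397/125.

-397/125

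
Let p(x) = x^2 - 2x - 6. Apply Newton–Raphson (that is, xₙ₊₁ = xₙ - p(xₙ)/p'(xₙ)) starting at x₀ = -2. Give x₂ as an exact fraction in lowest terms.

-79/48

p'(x) = 2x - 2.
p(-2) = 2, p'(-2) = -6, so x₁ = (-2) - 2/(-6) = -5/3.
p(-5/3) = 1/9, p'(-5/3) = -16/3, so x₂ = (-5/3) - (1/9)/(-16/3) = -79/48.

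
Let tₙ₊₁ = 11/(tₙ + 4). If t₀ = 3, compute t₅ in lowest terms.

14971/8007

t₁ = 11/(3 + 4) = 11/7.
t₂ = 11/(11/7 + 4) = 77/39.
t₃ = 11/(77/39 + 4) = 429/233.
t₄ = 11/(429/233 + 4) = 2563/1361.
t₅ = 11/(2563/1361 + 4) = 14971/8007.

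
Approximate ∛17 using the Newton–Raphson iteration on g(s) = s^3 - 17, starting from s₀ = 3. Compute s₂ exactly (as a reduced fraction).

1050433/408321

g'(s) = 3s^2.
g(3) = 10, g'(3) = 27, so s₁ = 3 - 10/27 = 71/27.
g(71/27) = 23300/19683, g'(71/27) = 5041/243, so s₂ = (71/27) - (23300/19683)/(5041/243) = 1050433/408321.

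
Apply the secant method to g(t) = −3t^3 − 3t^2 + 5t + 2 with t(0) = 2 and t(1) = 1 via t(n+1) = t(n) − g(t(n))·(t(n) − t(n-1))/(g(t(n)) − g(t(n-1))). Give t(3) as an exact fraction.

7178/6553

g(2) = −24, g(1) = 1. t(2) = 1 − 1·(1 − 2)/(1 − (−24)) = 26/25.
g(1) = 1, g(26/25) = 9072/15625. t(3) = (26/25) − (9072/15625)·((26/25) − 1)/((9072/15625) − 1) = 7178/6553.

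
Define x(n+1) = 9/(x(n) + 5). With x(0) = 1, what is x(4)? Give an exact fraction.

x(1) = 9/(1 + 5) = 3/2.
x(2) = 9/(3/2 + 5) = 18/13.
x(3) = 9/(18/13 + 5) = 117/83.
x(4) = 9/(117/83 + 5) = 747/532.

747/532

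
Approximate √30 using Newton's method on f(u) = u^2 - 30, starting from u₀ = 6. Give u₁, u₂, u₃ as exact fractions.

f'(u) = 2u.
f(6) = 6, f'(6) = 12, so u₁ = 6 - 6/12 = 11/2.
f(11/2) = 1/4, f'(11/2) = 11, so u₂ = (11/2) - (1/4)/11 = 241/44.
f(241/44) = 1/1936, f'(241/44) = 241/22, so u₃ = (241/44) - (1/1936)/(241/22) = 116161/21208.

u₁ = 11/2, u₂ = 241/44, u₃ = 116161/21208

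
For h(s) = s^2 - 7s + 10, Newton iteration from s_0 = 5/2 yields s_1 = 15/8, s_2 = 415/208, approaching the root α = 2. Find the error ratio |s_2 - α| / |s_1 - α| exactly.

s_1 - α = 15/8 - 2 = -1/8, so |s_1 - α| = 1/8.
s_2 - α = 415/208 - 2 = -1/208, so |s_2 - α| = 1/208.
Ratio = (1/208) / (1/8) = 1/26.

1/26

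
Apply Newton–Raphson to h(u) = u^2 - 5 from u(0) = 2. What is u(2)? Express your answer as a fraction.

h'(u) = 2u.
h(2) = -1, h'(2) = 4, so u(1) = 2 - (-1)/4 = 9/4.
h(9/4) = 1/16, h'(9/4) = 9/2, so u(2) = (9/4) - (1/16)/(9/2) = 161/72.

161/72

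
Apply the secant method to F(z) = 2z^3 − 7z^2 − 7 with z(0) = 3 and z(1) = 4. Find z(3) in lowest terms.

79723/21337

F(3) = −16, F(4) = 9. z(2) = 4 − 9·(4 − 3)/(9 − (−16)) = 91/25.
F(4) = 9, F(91/25) = −51408/15625. z(3) = (91/25) − (−51408/15625)·((91/25) − 4)/((−51408/15625) − 9) = 79723/21337.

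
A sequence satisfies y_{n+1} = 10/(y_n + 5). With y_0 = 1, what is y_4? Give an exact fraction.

y_1 = 10/(1 + 5) = 5/3.
y_2 = 10/(5/3 + 5) = 3/2.
y_3 = 10/(3/2 + 5) = 20/13.
y_4 = 10/(20/13 + 5) = 26/17.

26/17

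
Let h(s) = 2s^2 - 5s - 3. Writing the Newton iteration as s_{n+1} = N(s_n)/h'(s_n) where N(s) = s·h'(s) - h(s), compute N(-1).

5

h'(s) = 4s - 5.
N(s) = s·h'(s) - h(s) = s·(4s - 5) - (2s^2 - 5s - 3) = 2s^2 + 3.
N(-1) = 5.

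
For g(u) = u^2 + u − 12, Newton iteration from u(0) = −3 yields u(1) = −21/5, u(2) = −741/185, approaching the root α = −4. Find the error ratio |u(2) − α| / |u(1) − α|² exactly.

u(1) − α = −21/5 − (−4) = −21/5 + 4 = −1/5, so |u(1) − α| = 1/5.
u(2) − α = −741/185 − (−4) = −741/185 + 4 = −1/185, so |u(2) − α| = 1/185.
|u(1) − α|² = 1/25.
Ratio = (1/185) / (1/25) = 5/37.

5/37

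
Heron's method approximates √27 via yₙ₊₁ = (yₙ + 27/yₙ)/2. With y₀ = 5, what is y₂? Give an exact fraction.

1351/260

y₁ = (5 + 27/5)/2 = 26/5.
y₂ = (26/5 + 27/(26/5))/2 = 1351/260.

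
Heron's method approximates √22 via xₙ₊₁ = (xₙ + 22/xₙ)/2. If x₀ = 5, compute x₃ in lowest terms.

x₁ = (5 + 22/5)/2 = 47/10.
x₂ = (47/10 + 22/(47/10))/2 = 4409/940.
x₃ = (4409/940 + 22/(4409/940))/2 = 38878481/8288920.

38878481/8288920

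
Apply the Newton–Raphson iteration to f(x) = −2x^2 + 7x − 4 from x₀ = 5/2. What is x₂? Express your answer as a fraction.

217/78

f'(x) = −4x + 7.
f(5/2) = 1, f'(5/2) = −3, so x₁ = (5/2) − 1/(−3) = 17/6.
f(17/6) = −2/9, f'(17/6) = −13/3, so x₂ = (17/6) − (−2/9)/(−13/3) = 217/78.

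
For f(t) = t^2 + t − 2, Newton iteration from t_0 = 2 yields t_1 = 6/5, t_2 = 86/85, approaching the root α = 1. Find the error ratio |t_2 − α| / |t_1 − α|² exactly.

5/17

t_1 − α = 6/5 − 1 = 1/5, so |t_1 − α| = 1/5.
t_2 − α = 86/85 − 1 = 1/85, so |t_2 − α| = 1/85.
|t_1 − α|² = 1/25.
Ratio = (1/85) / (1/25) = 5/17.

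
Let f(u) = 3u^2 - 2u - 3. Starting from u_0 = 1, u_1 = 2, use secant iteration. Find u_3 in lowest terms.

15/11

f(1) = -2, f(2) = 5. u_2 = 2 - 5·(2 - 1)/(5 - (-2)) = 9/7.
f(2) = 5, f(9/7) = -30/49. u_3 = (9/7) - (-30/49)·((9/7) - 2)/((-30/49) - 5) = 15/11.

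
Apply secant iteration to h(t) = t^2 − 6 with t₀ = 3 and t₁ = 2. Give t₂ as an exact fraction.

12/5

h(3) = 3, h(2) = −2. t₂ = 2 − (−2)·(2 − 3)/((−2) − 3) = 12/5.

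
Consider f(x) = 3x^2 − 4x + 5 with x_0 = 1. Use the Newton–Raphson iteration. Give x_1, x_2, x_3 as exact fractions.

x_1 = −1, x_2 = 1/5, x_3 = 61/35

f'(x) = 6x − 4.
f(1) = 4, f'(1) = 2, so x_1 = 1 − 4/2 = −1.
f(−1) = 12, f'(−1) = −10, so x_2 = (−1) − 12/(−10) = 1/5.
f(1/5) = 108/25, f'(1/5) = −14/5, so x_3 = (1/5) − (108/25)/(−14/5) = 61/35.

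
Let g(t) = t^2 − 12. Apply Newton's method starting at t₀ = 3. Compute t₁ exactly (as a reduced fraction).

7/2

g'(t) = 2t.
g(3) = −3, g'(3) = 6, so t₁ = 3 − (−3)/6 = 7/2.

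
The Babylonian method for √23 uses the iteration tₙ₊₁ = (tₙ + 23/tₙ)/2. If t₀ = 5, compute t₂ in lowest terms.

1151/240

t₁ = (5 + 23/5)/2 = 24/5.
t₂ = (24/5 + 23/(24/5))/2 = 1151/240.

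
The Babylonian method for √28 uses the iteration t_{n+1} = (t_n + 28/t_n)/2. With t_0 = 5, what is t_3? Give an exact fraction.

62921681/11891080

t_1 = (5 + 28/5)/2 = 53/10.
t_2 = (53/10 + 28/(53/10))/2 = 5609/1060.
t_3 = (5609/1060 + 28/(5609/1060))/2 = 62921681/11891080.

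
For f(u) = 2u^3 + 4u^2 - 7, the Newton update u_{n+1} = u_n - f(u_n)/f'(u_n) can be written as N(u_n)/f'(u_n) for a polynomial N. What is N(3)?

f'(u) = 6u^2 + 8u.
N(u) = u·f'(u) - f(u) = u·(6u^2 + 8u) - (2u^3 + 4u^2 - 7) = 4u^3 + 4u^2 + 7.
N(3) = 151.

151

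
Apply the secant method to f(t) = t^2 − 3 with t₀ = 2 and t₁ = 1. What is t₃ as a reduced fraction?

7/4

f(2) = 1, f(1) = −2. t₂ = 1 − (−2)·(1 − 2)/((−2) − 1) = 5/3.
f(1) = −2, f(5/3) = −2/9. t₃ = (5/3) − (−2/9)·((5/3) − 1)/((−2/9) − (−2)) = 7/4.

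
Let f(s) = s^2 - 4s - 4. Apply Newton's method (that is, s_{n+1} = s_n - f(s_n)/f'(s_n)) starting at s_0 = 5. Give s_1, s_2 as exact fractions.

s_1 = 29/6, s_2 = 985/204

f'(s) = 2s - 4.
f(5) = 1, f'(5) = 6, so s_1 = 5 - 1/6 = 29/6.
f(29/6) = 1/36, f'(29/6) = 17/3, so s_2 = (29/6) - (1/36)/(17/3) = 985/204.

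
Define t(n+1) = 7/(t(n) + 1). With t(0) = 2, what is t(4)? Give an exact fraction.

t(1) = 7/(2 + 1) = 7/3.
t(2) = 7/(7/3 + 1) = 21/10.
t(3) = 7/(21/10 + 1) = 70/31.
t(4) = 7/(70/31 + 1) = 217/101.

217/101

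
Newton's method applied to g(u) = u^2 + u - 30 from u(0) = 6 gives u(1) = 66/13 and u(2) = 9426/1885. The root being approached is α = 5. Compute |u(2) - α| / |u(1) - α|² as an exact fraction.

u(1) - α = 66/13 - 5 = 1/13, so |u(1) - α| = 1/13.
u(2) - α = 9426/1885 - 5 = 1/1885, so |u(2) - α| = 1/1885.
|u(1) - α|² = 1/169.
Ratio = (1/1885) / (1/169) = 13/145.

13/145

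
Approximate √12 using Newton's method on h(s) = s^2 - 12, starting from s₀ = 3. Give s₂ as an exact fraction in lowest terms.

h'(s) = 2s.
h(3) = -3, h'(3) = 6, so s₁ = 3 - (-3)/6 = 7/2.
h(7/2) = 1/4, h'(7/2) = 7, so s₂ = (7/2) - (1/4)/7 = 97/28.

97/28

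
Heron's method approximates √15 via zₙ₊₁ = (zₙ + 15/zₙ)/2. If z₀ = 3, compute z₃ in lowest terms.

z₁ = (3 + 15/3)/2 = 4.
z₂ = (4 + 15/4)/2 = 31/8.
z₃ = (31/8 + 15/(31/8))/2 = 1921/496.

1921/496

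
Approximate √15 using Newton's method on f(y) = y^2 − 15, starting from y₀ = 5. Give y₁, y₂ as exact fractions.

f'(y) = 2y.
f(5) = 10, f'(5) = 10, so y₁ = 5 − 10/10 = 4.
f(4) = 1, f'(4) = 8, so y₂ = 4 − 1/8 = 31/8.

y₁ = 4, y₂ = 31/8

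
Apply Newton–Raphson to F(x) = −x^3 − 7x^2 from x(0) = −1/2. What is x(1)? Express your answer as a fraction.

−6/25

F'(x) = −3x^2 − 14x.
F(−1/2) = −13/8, F'(−1/2) = 25/4, so x(1) = (−1/2) − (−13/8)/(25/4) = −6/25.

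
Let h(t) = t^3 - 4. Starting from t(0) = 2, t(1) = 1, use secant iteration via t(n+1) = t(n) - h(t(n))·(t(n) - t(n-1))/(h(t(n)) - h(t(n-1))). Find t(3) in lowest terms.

h(2) = 4, h(1) = -3. t(2) = 1 - (-3)·(1 - 2)/((-3) - 4) = 10/7.
h(1) = -3, h(10/7) = -372/343. t(3) = (10/7) - (-372/343)·((10/7) - 1)/((-372/343) - (-3)) = 122/73.

122/73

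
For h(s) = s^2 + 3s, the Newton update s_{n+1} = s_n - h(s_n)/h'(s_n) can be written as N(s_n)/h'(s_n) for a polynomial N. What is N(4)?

h'(s) = 2s + 3.
N(s) = s·h'(s) - h(s) = s·(2s + 3) - (s^2 + 3s) = s^2.
N(4) = 16.

16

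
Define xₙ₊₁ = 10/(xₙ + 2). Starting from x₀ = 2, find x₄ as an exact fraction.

x₁ = 10/(2 + 2) = 5/2.
x₂ = 10/(5/2 + 2) = 20/9.
x₃ = 10/(20/9 + 2) = 45/19.
x₄ = 10/(45/19 + 2) = 190/83.

190/83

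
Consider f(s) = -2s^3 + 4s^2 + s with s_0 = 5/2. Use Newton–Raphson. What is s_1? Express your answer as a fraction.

25/11

f'(s) = -6s^2 + 8s + 1.
f(5/2) = -15/4, f'(5/2) = -33/2, so s_1 = (5/2) - (-15/4)/(-33/2) = 25/11.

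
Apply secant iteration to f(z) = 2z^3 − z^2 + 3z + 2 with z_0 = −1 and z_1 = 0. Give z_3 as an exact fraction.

f(−1) = −4, f(0) = 2. z_2 = 0 − 2·(0 − (−1))/(2 − (−4)) = −1/3.
f(0) = 2, f(−1/3) = 22/27. z_3 = (−1/3) − (22/27)·((−1/3) − 0)/((22/27) − 2) = −9/16.

−9/16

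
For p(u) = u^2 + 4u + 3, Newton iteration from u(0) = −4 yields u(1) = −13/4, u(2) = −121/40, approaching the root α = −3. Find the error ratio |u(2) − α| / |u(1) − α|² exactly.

2/5

u(1) − α = −13/4 − (−3) = −13/4 + 3 = −1/4, so |u(1) − α| = 1/4.
u(2) − α = −121/40 − (−3) = −121/40 + 3 = −1/40, so |u(2) − α| = 1/40.
|u(1) − α|² = 1/16.
Ratio = (1/40) / (1/16) = 2/5.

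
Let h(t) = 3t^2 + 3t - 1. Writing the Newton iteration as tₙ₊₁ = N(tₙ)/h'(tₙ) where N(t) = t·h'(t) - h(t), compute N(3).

h'(t) = 6t + 3.
N(t) = t·h'(t) - h(t) = t·(6t + 3) - (3t^2 + 3t - 1) = 3t^2 + 1.
N(3) = 28.

28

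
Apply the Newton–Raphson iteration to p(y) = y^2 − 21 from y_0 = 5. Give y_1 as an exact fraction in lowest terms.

23/5

p'(y) = 2y.
p(5) = 4, p'(5) = 10, so y_1 = 5 − 4/10 = 23/5.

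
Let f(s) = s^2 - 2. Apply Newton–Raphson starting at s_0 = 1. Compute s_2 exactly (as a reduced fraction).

f'(s) = 2s.
f(1) = -1, f'(1) = 2, so s_1 = 1 - (-1)/2 = 3/2.
f(3/2) = 1/4, f'(3/2) = 3, so s_2 = (3/2) - (1/4)/3 = 17/12.

17/12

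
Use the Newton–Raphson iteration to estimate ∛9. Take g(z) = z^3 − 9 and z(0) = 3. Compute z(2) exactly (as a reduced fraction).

929/441

g'(z) = 3z^2.
g(3) = 18, g'(3) = 27, so z(1) = 3 − 18/27 = 7/3.
g(7/3) = 100/27, g'(7/3) = 49/3, so z(2) = (7/3) − (100/27)/(49/3) = 929/441.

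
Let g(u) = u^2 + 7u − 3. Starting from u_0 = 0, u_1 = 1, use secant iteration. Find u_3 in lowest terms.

g(0) = −3, g(1) = 5. u_2 = 1 − 5·(1 − 0)/(5 − (−3)) = 3/8.
g(1) = 5, g(3/8) = −15/64. u_3 = (3/8) − (−15/64)·((3/8) − 1)/((−15/64) − 5) = 27/67.

27/67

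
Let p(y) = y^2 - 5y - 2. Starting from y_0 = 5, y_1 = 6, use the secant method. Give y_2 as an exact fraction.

p(5) = -2, p(6) = 4. y_2 = 6 - 4·(6 - 5)/(4 - (-2)) = 16/3.

16/3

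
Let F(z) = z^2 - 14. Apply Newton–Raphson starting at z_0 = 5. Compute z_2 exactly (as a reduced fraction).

F'(z) = 2z.
F(5) = 11, F'(5) = 10, so z_1 = 5 - 11/10 = 39/10.
F(39/10) = 121/100, F'(39/10) = 39/5, so z_2 = (39/10) - (121/100)/(39/5) = 2921/780.

2921/780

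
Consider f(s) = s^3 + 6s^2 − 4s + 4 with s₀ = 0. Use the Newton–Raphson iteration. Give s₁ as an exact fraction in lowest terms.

1

f'(s) = 3s^2 + 12s − 4.
f(0) = 4, f'(0) = −4, so s₁ = 0 − 4/(−4) = 1.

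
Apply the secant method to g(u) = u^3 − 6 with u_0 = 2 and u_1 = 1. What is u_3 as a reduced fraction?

522/277

g(2) = 2, g(1) = −5. u_2 = 1 − (−5)·(1 − 2)/((−5) − 2) = 12/7.
g(1) = −5, g(12/7) = −330/343. u_3 = (12/7) − (−330/343)·((12/7) − 1)/((−330/343) − (−5)) = 522/277.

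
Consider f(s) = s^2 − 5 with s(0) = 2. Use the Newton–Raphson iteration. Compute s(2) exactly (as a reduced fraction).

161/72

f'(s) = 2s.
f(2) = −1, f'(2) = 4, so s(1) = 2 − (−1)/4 = 9/4.
f(9/4) = 1/16, f'(9/4) = 9/2, so s(2) = (9/4) − (1/16)/(9/2) = 161/72.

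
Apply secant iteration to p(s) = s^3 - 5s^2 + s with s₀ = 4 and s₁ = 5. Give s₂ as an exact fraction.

80/17

p(4) = -12, p(5) = 5. s₂ = 5 - 5·(5 - 4)/(5 - (-12)) = 80/17.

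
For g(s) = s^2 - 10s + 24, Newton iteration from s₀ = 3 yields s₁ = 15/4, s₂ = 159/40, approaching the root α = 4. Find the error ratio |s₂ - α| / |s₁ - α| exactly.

s₁ - α = 15/4 - 4 = -1/4, so |s₁ - α| = 1/4.
s₂ - α = 159/40 - 4 = -1/40, so |s₂ - α| = 1/40.
Ratio = (1/40) / (1/4) = 1/10.

1/10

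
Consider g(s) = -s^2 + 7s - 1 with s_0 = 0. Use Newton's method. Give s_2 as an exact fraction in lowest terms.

g'(s) = -2s + 7.
g(0) = -1, g'(0) = 7, so s_1 = 0 - (-1)/7 = 1/7.
g(1/7) = -1/49, g'(1/7) = 47/7, so s_2 = (1/7) - (-1/49)/(47/7) = 48/329.

48/329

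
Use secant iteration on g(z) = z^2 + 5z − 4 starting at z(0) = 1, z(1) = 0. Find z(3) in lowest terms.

12/17

g(1) = 2, g(0) = −4. z(2) = 0 − (−4)·(0 − 1)/((−4) − 2) = 2/3.
g(0) = −4, g(2/3) = −2/9. z(3) = (2/3) − (−2/9)·((2/3) − 0)/((−2/9) − (−4)) = 12/17.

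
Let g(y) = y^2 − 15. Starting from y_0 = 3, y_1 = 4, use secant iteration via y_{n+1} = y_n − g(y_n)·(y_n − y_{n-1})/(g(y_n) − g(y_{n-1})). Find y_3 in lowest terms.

g(3) = −6, g(4) = 1. y_2 = 4 − 1·(4 − 3)/(1 − (−6)) = 27/7.
g(4) = 1, g(27/7) = −6/49. y_3 = (27/7) − (−6/49)·((27/7) − 4)/((−6/49) − 1) = 213/55.

213/55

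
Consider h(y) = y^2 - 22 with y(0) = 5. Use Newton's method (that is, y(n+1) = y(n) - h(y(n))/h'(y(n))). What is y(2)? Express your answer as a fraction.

h'(y) = 2y.
h(5) = 3, h'(5) = 10, so y(1) = 5 - 3/10 = 47/10.
h(47/10) = 9/100, h'(47/10) = 47/5, so y(2) = (47/10) - (9/100)/(47/5) = 4409/940.

4409/940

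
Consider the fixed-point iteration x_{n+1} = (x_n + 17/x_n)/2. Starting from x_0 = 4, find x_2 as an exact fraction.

x_1 = (4 + 17/4)/2 = 33/8.
x_2 = (33/8 + 17/(33/8))/2 = 2177/528.

2177/528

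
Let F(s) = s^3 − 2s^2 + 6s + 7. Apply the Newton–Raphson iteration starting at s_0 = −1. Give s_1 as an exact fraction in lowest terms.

F'(s) = 3s^2 − 4s + 6.
F(−1) = −2, F'(−1) = 13, so s_1 = (−1) − (−2)/13 = −11/13.

−11/13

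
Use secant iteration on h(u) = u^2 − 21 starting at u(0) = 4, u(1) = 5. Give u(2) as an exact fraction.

h(4) = −5, h(5) = 4. u(2) = 5 − 4·(5 − 4)/(4 − (−5)) = 41/9.

41/9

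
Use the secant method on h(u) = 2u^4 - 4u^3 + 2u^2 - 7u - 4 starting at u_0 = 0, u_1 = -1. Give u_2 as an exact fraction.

-4/15

h(0) = -4, h(-1) = 11. u_2 = (-1) - 11·((-1) - 0)/(11 - (-4)) = -4/15.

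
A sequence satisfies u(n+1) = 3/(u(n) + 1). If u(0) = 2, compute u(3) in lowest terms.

6/5

u(1) = 3/(2 + 1) = 1.
u(2) = 3/(1 + 1) = 3/2.
u(3) = 3/(3/2 + 1) = 6/5.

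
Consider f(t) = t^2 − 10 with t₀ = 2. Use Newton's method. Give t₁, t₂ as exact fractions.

f'(t) = 2t.
f(2) = −6, f'(2) = 4, so t₁ = 2 − (−6)/4 = 7/2.
f(7/2) = 9/4, f'(7/2) = 7, so t₂ = (7/2) − (9/4)/7 = 89/28.

t₁ = 7/2, t₂ = 89/28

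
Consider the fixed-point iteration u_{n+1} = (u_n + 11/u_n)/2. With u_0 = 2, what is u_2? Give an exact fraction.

401/120

u_1 = (2 + 11/2)/2 = 15/4.
u_2 = (15/4 + 11/(15/4))/2 = 401/120.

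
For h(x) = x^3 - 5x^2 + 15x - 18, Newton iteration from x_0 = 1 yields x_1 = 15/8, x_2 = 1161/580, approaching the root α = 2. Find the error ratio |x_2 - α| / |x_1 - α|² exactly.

x_1 - α = 15/8 - 2 = -1/8, so |x_1 - α| = 1/8.
x_2 - α = 1161/580 - 2 = 1/580, so |x_2 - α| = 1/580.
|x_1 - α|² = 1/64.
Ratio = (1/580) / (1/64) = 16/145.

16/145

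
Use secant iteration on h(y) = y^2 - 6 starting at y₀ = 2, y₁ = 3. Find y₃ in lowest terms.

22/9

h(2) = -2, h(3) = 3. y₂ = 3 - 3·(3 - 2)/(3 - (-2)) = 12/5.
h(3) = 3, h(12/5) = -6/25. y₃ = (12/5) - (-6/25)·((12/5) - 3)/((-6/25) - 3) = 22/9.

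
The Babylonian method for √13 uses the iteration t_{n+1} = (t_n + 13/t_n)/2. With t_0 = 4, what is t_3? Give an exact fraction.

t_1 = (4 + 13/4)/2 = 29/8.
t_2 = (29/8 + 13/(29/8))/2 = 1673/464.
t_3 = (1673/464 + 13/(1673/464))/2 = 5597777/1552544.

5597777/1552544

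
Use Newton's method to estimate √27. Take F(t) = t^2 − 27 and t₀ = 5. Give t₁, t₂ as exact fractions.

F'(t) = 2t.
F(5) = −2, F'(5) = 10, so t₁ = 5 − (−2)/10 = 26/5.
F(26/5) = 1/25, F'(26/5) = 52/5, so t₂ = (26/5) − (1/25)/(52/5) = 1351/260.

t₁ = 26/5, t₂ = 1351/260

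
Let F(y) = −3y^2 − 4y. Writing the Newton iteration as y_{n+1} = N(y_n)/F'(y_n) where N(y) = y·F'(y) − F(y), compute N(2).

F'(y) = −6y − 4.
N(y) = y·F'(y) − F(y) = y·(−6y − 4) − (−3y^2 − 4y) = −3y^2.
N(2) = −12.

−12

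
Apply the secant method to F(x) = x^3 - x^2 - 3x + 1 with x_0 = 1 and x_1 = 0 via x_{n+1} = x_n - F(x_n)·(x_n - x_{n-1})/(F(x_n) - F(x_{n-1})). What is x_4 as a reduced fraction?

3924/12613

F(1) = -2, F(0) = 1. x_2 = 0 - 1·(0 - 1)/(1 - (-2)) = 1/3.
F(0) = 1, F(1/3) = -2/27. x_3 = (1/3) - (-2/27)·((1/3) - 0)/((-2/27) - 1) = 9/29.
F(1/3) = -2/27, F(9/29) = 62/24389. x_4 = (9/29) - (62/24389)·((9/29) - (1/3))/((62/24389) - (-2/27)) = 3924/12613.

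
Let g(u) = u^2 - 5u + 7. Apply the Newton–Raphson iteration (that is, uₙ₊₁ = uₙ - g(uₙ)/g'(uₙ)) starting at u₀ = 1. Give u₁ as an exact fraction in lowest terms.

g'(u) = 2u - 5.
g(1) = 3, g'(1) = -3, so u₁ = 1 - 3/(-3) = 2.

2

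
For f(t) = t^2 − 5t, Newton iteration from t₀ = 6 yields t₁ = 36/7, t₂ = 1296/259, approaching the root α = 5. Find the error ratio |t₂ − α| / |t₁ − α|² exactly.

t₁ − α = 36/7 − 5 = 1/7, so |t₁ − α| = 1/7.
t₂ − α = 1296/259 − 5 = 1/259, so |t₂ − α| = 1/259.
|t₁ − α|² = 1/49.
Ratio = (1/259) / (1/49) = 7/37.

7/37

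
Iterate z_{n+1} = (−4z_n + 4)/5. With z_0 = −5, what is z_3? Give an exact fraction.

404/125

z_1 = (−4·(−5) + 4)/5 = 24/5.
z_2 = (−4·(24/5) + 4)/5 = −76/25.
z_3 = (−4·(−76/25) + 4)/5 = 404/125.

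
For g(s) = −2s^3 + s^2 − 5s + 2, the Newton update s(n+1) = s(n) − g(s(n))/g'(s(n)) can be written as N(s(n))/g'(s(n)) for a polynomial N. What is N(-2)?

g'(s) = −6s^2 + 2s − 5.
N(s) = s·g'(s) − g(s) = s·(−6s^2 + 2s − 5) − (−2s^3 + s^2 − 5s + 2) = −4s^3 + s^2 − 2.
N(-2) = 34.

34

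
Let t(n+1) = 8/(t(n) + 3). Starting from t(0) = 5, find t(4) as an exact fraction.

t(1) = 8/(5 + 3) = 1.
t(2) = 8/(1 + 3) = 2.
t(3) = 8/(2 + 3) = 8/5.
t(4) = 8/(8/5 + 3) = 40/23.

40/23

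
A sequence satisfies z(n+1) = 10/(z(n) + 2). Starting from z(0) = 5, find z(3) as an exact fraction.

z(1) = 10/(5 + 2) = 10/7.
z(2) = 10/(10/7 + 2) = 35/12.
z(3) = 10/(35/12 + 2) = 120/59.

120/59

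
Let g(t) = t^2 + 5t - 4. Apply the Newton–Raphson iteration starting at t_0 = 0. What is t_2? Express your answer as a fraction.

g'(t) = 2t + 5.
g(0) = -4, g'(0) = 5, so t_1 = 0 - (-4)/5 = 4/5.
g(4/5) = 16/25, g'(4/5) = 33/5, so t_2 = (4/5) - (16/25)/(33/5) = 116/165.

116/165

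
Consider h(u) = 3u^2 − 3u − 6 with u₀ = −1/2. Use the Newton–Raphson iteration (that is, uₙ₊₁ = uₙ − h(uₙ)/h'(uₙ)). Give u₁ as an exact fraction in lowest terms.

h'(u) = 6u − 3.
h(−1/2) = −15/4, h'(−1/2) = −6, so u₁ = (−1/2) − (−15/4)/(−6) = −9/8.

−9/8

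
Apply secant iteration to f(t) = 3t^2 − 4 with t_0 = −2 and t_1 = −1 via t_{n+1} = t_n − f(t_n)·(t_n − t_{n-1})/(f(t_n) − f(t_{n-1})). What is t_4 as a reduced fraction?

−112/97

f(−2) = 8, f(−1) = −1. t_2 = (−1) − (−1)·((−1) − (−2))/((−1) − 8) = −10/9.
f(−1) = −1, f(−10/9) = −8/27. t_3 = (−10/9) − (−8/27)·((−10/9) − (−1))/((−8/27) − (−1)) = −22/19.
f(−10/9) = −8/27, f(−22/19) = 8/361. t_4 = (−22/19) − (8/361)·((−22/19) − (−10/9))/((8/361) − (−8/27)) = −112/97.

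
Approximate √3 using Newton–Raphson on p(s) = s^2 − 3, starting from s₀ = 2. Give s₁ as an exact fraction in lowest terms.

7/4

p'(s) = 2s.
p(2) = 1, p'(2) = 4, so s₁ = 2 − 1/4 = 7/4.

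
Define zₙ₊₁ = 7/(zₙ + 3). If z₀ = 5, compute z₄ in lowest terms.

1043/664

z₁ = 7/(5 + 3) = 7/8.
z₂ = 7/(7/8 + 3) = 56/31.
z₃ = 7/(56/31 + 3) = 217/149.
z₄ = 7/(217/149 + 3) = 1043/664.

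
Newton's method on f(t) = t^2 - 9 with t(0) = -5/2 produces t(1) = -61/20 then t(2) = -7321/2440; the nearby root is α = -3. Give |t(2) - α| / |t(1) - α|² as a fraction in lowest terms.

t(1) - α = -61/20 - (-3) = -61/20 + 3 = -1/20, so |t(1) - α| = 1/20.
t(2) - α = -7321/2440 - (-3) = -7321/2440 + 3 = -1/2440, so |t(2) - α| = 1/2440.
|t(1) - α|² = 1/400.
Ratio = (1/2440) / (1/400) = 10/61.

10/61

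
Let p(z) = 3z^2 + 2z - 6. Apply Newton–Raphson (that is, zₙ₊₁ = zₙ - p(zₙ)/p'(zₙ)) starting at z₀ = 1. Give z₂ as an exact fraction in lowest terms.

p'(z) = 6z + 2.
p(1) = -1, p'(1) = 8, so z₁ = 1 - (-1)/8 = 9/8.
p(9/8) = 3/64, p'(9/8) = 35/4, so z₂ = (9/8) - (3/64)/(35/4) = 627/560.

627/560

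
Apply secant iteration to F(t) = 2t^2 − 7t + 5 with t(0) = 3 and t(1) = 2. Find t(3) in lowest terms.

13/5

F(3) = 2, F(2) = −1. t(2) = 2 − (−1)·(2 − 3)/((−1) − 2) = 7/3.
F(2) = −1, F(7/3) = −4/9. t(3) = (7/3) − (−4/9)·((7/3) − 2)/((−4/9) − (−1)) = 13/5.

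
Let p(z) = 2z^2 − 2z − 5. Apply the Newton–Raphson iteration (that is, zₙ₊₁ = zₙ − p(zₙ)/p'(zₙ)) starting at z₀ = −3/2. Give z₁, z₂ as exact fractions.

z₁ = −19/16, z₂ = −1001/864

p'(z) = 4z − 2.
p(−3/2) = 5/2, p'(−3/2) = −8, so z₁ = (−3/2) − (5/2)/(−8) = −19/16.
p(−19/16) = 25/128, p'(−19/16) = −27/4, so z₂ = (−19/16) − (25/128)/(−27/4) = −1001/864.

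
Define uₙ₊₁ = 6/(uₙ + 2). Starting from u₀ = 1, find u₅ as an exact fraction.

78/47

u₁ = 6/(1 + 2) = 2.
u₂ = 6/(2 + 2) = 3/2.
u₃ = 6/(3/2 + 2) = 12/7.
u₄ = 6/(12/7 + 2) = 21/13.
u₅ = 6/(21/13 + 2) = 78/47.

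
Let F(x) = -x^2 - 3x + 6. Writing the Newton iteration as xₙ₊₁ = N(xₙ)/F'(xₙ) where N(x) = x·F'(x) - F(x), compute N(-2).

F'(x) = -2x - 3.
N(x) = x·F'(x) - F(x) = x·(-2x - 3) - (-x^2 - 3x + 6) = -x^2 - 6.
N(-2) = -10.

-10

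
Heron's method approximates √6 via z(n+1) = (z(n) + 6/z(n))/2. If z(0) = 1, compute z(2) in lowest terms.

z(1) = (1 + 6/1)/2 = 7/2.
z(2) = (7/2 + 6/(7/2))/2 = 73/28.

73/28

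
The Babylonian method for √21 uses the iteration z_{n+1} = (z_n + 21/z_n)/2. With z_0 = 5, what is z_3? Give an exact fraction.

277727/60605

z_1 = (5 + 21/5)/2 = 23/5.
z_2 = (23/5 + 21/(23/5))/2 = 527/115.
z_3 = (527/115 + 21/(527/115))/2 = 277727/60605.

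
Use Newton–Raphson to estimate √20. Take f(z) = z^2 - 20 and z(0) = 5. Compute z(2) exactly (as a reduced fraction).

f'(z) = 2z.
f(5) = 5, f'(5) = 10, so z(1) = 5 - 5/10 = 9/2.
f(9/2) = 1/4, f'(9/2) = 9, so z(2) = (9/2) - (1/4)/9 = 161/36.

161/36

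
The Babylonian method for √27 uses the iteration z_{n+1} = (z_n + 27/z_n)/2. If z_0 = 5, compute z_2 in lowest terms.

z_1 = (5 + 27/5)/2 = 26/5.
z_2 = (26/5 + 27/(26/5))/2 = 1351/260.

1351/260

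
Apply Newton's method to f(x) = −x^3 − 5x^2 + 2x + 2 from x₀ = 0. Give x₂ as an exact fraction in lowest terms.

f'(x) = −3x^2 − 10x + 2.
f(0) = 2, f'(0) = 2, so x₁ = 0 − 2/2 = −1.
f(−1) = −4, f'(−1) = 9, so x₂ = (−1) − (−4)/9 = −5/9.

−5/9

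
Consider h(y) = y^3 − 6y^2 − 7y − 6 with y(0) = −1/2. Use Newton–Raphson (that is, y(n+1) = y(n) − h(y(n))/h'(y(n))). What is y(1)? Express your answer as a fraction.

−17

h'(y) = 3y^2 − 12y − 7.
h(−1/2) = −33/8, h'(−1/2) = −1/4, so y(1) = (−1/2) − (−33/8)/(−1/4) = −17.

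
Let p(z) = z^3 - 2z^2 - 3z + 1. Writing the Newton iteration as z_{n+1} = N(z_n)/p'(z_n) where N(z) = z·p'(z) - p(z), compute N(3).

p'(z) = 3z^2 - 4z - 3.
N(z) = z·p'(z) - p(z) = z·(3z^2 - 4z - 3) - (z^3 - 2z^2 - 3z + 1) = 2z^3 - 2z^2 - 1.
N(3) = 35.

35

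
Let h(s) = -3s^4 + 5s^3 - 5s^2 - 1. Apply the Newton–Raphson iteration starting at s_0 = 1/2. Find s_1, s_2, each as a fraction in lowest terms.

s_1 = -7/44, s_2 = 3101247/7566944

h'(s) = -12s^3 + 15s^2 - 10s.
h(1/2) = -29/16, h'(1/2) = -11/4, so s_1 = (1/2) - (-29/16)/(-11/4) = -7/44.
h(-7/44) = -4305079/3748096, h'(-7/44) = 21497/10648, so s_2 = (-7/44) - (-4305079/3748096)/(21497/10648) = 3101247/7566944.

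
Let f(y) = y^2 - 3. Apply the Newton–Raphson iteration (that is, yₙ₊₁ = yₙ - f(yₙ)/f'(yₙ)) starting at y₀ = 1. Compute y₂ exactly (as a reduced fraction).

f'(y) = 2y.
f(1) = -2, f'(1) = 2, so y₁ = 1 - (-2)/2 = 2.
f(2) = 1, f'(2) = 4, so y₂ = 2 - 1/4 = 7/4.

7/4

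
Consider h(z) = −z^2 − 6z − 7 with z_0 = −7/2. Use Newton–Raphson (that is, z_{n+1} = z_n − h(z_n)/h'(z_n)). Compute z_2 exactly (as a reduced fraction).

−329/72

h'(z) = −2z − 6.
h(−7/2) = 7/4, h'(−7/2) = 1, so z_1 = (−7/2) − (7/4)/1 = −21/4.
h(−21/4) = −49/16, h'(−21/4) = 9/2, so z_2 = (−21/4) − (−49/16)/(9/2) = −329/72.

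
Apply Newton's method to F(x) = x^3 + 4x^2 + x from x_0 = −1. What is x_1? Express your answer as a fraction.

F'(x) = 3x^2 + 8x + 1.
F(−1) = 2, F'(−1) = −4, so x_1 = (−1) − 2/(−4) = −1/2.

−1/2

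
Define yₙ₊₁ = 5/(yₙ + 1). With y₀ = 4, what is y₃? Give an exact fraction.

y₁ = 5/(4 + 1) = 1.
y₂ = 5/(1 + 1) = 5/2.
y₃ = 5/(5/2 + 1) = 10/7.

10/7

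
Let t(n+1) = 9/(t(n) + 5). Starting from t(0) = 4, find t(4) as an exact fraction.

117/83

t(1) = 9/(4 + 5) = 1.
t(2) = 9/(1 + 5) = 3/2.
t(3) = 9/(3/2 + 5) = 18/13.
t(4) = 9/(18/13 + 5) = 117/83.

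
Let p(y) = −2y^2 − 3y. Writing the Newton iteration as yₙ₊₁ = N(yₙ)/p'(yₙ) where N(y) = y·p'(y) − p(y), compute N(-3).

p'(y) = −4y − 3.
N(y) = y·p'(y) − p(y) = y·(−4y − 3) − (−2y^2 − 3y) = −2y^2.
N(-3) = −18.

−18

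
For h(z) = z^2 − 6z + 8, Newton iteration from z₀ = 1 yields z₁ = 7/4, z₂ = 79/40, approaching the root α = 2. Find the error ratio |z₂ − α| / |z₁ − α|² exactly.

z₁ − α = 7/4 − 2 = −1/4, so |z₁ − α| = 1/4.
z₂ − α = 79/40 − 2 = −1/40, so |z₂ − α| = 1/40.
|z₁ − α|² = 1/16.
Ratio = (1/40) / (1/16) = 2/5.

2/5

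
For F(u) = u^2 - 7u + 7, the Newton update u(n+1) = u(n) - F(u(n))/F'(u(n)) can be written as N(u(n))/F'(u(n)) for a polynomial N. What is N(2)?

F'(u) = 2u - 7.
N(u) = u·F'(u) - F(u) = u·(2u - 7) - (u^2 - 7u + 7) = u^2 - 7.
N(2) = -3.

-3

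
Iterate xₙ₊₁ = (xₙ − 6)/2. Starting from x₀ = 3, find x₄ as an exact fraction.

x₁ = (3 − 6)/2 = −3/2.
x₂ = ((−3/2) − 6)/2 = −15/4.
x₃ = ((−15/4) − 6)/2 = −39/8.
x₄ = ((−39/8) − 6)/2 = −87/16.

−87/16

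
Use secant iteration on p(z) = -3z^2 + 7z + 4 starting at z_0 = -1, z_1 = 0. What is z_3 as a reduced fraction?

-20/41

p(-1) = -6, p(0) = 4. z_2 = 0 - 4·(0 - (-1))/(4 - (-6)) = -2/5.
p(0) = 4, p(-2/5) = 18/25. z_3 = (-2/5) - (18/25)·((-2/5) - 0)/((18/25) - 4) = -20/41.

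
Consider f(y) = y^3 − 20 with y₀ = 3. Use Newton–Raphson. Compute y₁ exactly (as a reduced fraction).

74/27

f'(y) = 3y^2.
f(3) = 7, f'(3) = 27, so y₁ = 3 − 7/27 = 74/27.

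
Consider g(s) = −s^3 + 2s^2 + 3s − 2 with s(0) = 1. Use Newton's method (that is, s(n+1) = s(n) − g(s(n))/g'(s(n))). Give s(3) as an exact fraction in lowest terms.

5561/10506

g'(s) = −3s^2 + 4s + 3.
g(1) = 2, g'(1) = 4, so s(1) = 1 − 2/4 = 1/2.
g(1/2) = −1/8, g'(1/2) = 17/4, so s(2) = (1/2) − (−1/8)/(17/4) = 9/17.
g(9/17) = 2/4913, g'(9/17) = 1236/289, so s(3) = (9/17) − (2/4913)/(1236/289) = 5561/10506.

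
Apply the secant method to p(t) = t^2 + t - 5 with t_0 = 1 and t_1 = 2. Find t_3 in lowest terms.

34/19

p(1) = -3, p(2) = 1. t_2 = 2 - 1·(2 - 1)/(1 - (-3)) = 7/4.
p(2) = 1, p(7/4) = -3/16. t_3 = (7/4) - (-3/16)·((7/4) - 2)/((-3/16) - 1) = 34/19.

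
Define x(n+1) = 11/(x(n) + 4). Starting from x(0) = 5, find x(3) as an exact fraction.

x(1) = 11/(5 + 4) = 11/9.
x(2) = 11/(11/9 + 4) = 99/47.
x(3) = 11/(99/47 + 4) = 517/287.

517/287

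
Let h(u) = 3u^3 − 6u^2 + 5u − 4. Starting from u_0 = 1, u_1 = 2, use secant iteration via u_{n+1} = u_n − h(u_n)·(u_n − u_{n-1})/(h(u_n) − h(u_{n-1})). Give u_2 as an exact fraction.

5/4

h(1) = −2, h(2) = 6. u_2 = 2 − 6·(2 − 1)/(6 − (−2)) = 5/4.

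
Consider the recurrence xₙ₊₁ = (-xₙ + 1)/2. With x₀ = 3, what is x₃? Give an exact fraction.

0

x₁ = (-3 + 1)/2 = -1.
x₂ = (-(-1) + 1)/2 = 1.
x₃ = (-1 + 1)/2 = 0.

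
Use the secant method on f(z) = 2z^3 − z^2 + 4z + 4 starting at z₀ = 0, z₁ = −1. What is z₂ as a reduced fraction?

f(0) = 4, f(−1) = −3. z₂ = (−1) − (−3)·((−1) − 0)/((−3) − 4) = −4/7.

−4/7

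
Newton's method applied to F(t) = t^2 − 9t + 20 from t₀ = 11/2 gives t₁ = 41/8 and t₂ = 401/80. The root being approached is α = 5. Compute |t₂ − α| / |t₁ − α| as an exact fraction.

1/10

t₁ − α = 41/8 − 5 = 1/8, so |t₁ − α| = 1/8.
t₂ − α = 401/80 − 5 = 1/80, so |t₂ − α| = 1/80.
Ratio = (1/80) / (1/8) = 1/10.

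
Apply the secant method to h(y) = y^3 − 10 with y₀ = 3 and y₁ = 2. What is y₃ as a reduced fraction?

4925/2282

h(3) = 17, h(2) = −2. y₂ = 2 − (−2)·(2 − 3)/((−2) − 17) = 40/19.
h(2) = −2, h(40/19) = −4590/6859. y₃ = (40/19) − (−4590/6859)·((40/19) − 2)/((−4590/6859) − (−2)) = 4925/2282.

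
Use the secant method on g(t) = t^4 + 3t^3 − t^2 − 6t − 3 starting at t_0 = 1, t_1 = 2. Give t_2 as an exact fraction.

g(1) = −6, g(2) = 21. t_2 = 2 − 21·(2 − 1)/(21 − (−6)) = 11/9.

11/9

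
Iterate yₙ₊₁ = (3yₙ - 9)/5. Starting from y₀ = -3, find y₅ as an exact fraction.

-13698/3125

y₁ = (3·(-3) - 9)/5 = -18/5.
y₂ = (3·(-18/5) - 9)/5 = -99/25.
y₃ = (3·(-99/25) - 9)/5 = -522/125.
y₄ = (3·(-522/125) - 9)/5 = -2691/625.
y₅ = (3·(-2691/625) - 9)/5 = -13698/3125.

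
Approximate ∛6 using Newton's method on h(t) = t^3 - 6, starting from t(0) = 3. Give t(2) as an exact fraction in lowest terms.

h'(t) = 3t^2.
h(3) = 21, h'(3) = 27, so t(1) = 3 - 21/27 = 20/9.
h(20/9) = 3626/729, h'(20/9) = 400/27, so t(2) = (20/9) - (3626/729)/(400/27) = 10187/5400.

10187/5400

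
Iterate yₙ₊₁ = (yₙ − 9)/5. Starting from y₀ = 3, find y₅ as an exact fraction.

−7026/3125

y₁ = (3 − 9)/5 = −6/5.
y₂ = ((−6/5) − 9)/5 = −51/25.
y₃ = ((−51/25) − 9)/5 = −276/125.
y₄ = ((−276/125) − 9)/5 = −1401/625.
y₅ = ((−1401/625) − 9)/5 = −7026/3125.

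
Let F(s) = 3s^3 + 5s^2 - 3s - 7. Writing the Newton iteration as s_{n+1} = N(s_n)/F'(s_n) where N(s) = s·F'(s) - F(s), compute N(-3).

F'(s) = 9s^2 + 10s - 3.
N(s) = s·F'(s) - F(s) = s·(9s^2 + 10s - 3) - (3s^3 + 5s^2 - 3s - 7) = 6s^3 + 5s^2 + 7.
N(-3) = -110.

-110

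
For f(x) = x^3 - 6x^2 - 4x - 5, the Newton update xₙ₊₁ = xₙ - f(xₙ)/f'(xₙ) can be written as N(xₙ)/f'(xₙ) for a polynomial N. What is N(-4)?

-219

f'(x) = 3x^2 - 12x - 4.
N(x) = x·f'(x) - f(x) = x·(3x^2 - 12x - 4) - (x^3 - 6x^2 - 4x - 5) = 2x^3 - 6x^2 + 5.
N(-4) = -219.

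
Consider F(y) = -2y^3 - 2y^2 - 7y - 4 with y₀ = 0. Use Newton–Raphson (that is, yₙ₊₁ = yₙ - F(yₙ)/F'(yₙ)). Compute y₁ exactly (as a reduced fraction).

F'(y) = -6y^2 - 4y - 7.
F(0) = -4, F'(0) = -7, so y₁ = 0 - (-4)/(-7) = -4/7.

-4/7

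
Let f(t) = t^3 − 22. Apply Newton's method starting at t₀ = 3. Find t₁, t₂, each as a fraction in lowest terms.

f'(t) = 3t^2.
f(3) = 5, f'(3) = 27, so t₁ = 3 − 5/27 = 76/27.
f(76/27) = 5950/19683, f'(76/27) = 5776/243, so t₂ = (76/27) − (5950/19683)/(5776/243) = 655489/233928.

t₁ = 76/27, t₂ = 655489/233928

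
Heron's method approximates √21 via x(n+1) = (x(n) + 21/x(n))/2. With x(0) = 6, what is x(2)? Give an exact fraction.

x(1) = (6 + 21/6)/2 = 19/4.
x(2) = (19/4 + 21/(19/4))/2 = 697/152.

697/152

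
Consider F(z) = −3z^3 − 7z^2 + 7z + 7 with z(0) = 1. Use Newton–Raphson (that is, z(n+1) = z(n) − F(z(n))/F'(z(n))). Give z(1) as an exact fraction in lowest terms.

5/4

F'(z) = −9z^2 − 14z + 7.
F(1) = 4, F'(1) = −16, so z(1) = 1 − 4/(−16) = 5/4.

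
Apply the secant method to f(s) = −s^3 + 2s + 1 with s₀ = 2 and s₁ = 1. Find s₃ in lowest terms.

f(2) = −3, f(1) = 2. s₂ = 1 − 2·(1 − 2)/(2 − (−3)) = 7/5.
f(1) = 2, f(7/5) = 132/125. s₃ = (7/5) − (132/125)·((7/5) − 1)/((132/125) − 2) = 109/59.

109/59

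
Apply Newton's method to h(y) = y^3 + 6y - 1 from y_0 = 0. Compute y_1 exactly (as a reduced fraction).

1/6

h'(y) = 3y^2 + 6.
h(0) = -1, h'(0) = 6, so y_1 = 0 - (-1)/6 = 1/6.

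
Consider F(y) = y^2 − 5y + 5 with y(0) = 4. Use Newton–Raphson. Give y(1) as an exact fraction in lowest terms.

11/3

F'(y) = 2y − 5.
F(4) = 1, F'(4) = 3, so y(1) = 4 − 1/3 = 11/3.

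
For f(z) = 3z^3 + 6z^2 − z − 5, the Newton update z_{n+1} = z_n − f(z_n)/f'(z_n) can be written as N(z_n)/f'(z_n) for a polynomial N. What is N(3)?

f'(z) = 9z^2 + 12z − 1.
N(z) = z·f'(z) − f(z) = z·(9z^2 + 12z − 1) − (3z^3 + 6z^2 − z − 5) = 6z^3 + 6z^2 + 5.
N(3) = 221.

221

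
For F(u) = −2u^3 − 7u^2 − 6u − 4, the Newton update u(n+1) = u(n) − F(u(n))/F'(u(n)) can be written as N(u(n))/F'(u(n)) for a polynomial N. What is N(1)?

−7

F'(u) = −6u^2 − 14u − 6.
N(u) = u·F'(u) − F(u) = u·(−6u^2 − 14u − 6) − (−2u^3 − 7u^2 − 6u − 4) = −4u^3 − 7u^2 + 4.
N(1) = −7.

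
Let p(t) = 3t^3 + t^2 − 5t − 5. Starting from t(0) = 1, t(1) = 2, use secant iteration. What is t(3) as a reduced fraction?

12205/8449

p(1) = −6, p(2) = 13. t(2) = 2 − 13·(2 − 1)/(13 − (−6)) = 25/19.
p(2) = 13, p(25/19) = −20670/6859. t(3) = (25/19) − (−20670/6859)·((25/19) − 2)/((−20670/6859) − 13) = 12205/8449.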